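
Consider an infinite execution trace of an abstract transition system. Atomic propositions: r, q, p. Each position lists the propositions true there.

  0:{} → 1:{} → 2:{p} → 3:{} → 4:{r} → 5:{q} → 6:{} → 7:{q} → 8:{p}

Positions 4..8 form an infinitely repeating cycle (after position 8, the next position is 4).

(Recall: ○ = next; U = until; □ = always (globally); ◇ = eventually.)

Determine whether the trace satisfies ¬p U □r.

Walking from position 0: at position 2, □r has not yet held and ¬p fails, so ¬p U □r is false.

No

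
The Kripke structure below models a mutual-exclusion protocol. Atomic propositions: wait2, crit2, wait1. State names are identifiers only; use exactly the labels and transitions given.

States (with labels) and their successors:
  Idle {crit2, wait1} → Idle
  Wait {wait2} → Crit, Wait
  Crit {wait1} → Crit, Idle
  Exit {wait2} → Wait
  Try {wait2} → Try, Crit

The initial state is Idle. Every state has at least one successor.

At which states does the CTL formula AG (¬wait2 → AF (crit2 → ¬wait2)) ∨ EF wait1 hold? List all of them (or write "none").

{Idle, Wait, Crit, Exit, Try}

States satisfying ¬wait2 → AF (crit2 → ¬wait2): {Idle, Wait, Crit, Exit, Try}.
States satisfying AG (¬wait2 → AF (crit2 → ¬wait2)): {Idle, Wait, Crit, Exit, Try}.
States satisfying wait1: {Idle, Crit}.
States satisfying EF wait1: {Idle, Wait, Crit, Exit, Try}.
States satisfying AG (¬wait2 → AF (crit2 → ¬wait2)) ∨ EF wait1: {Idle, Wait, Crit, Exit, Try}.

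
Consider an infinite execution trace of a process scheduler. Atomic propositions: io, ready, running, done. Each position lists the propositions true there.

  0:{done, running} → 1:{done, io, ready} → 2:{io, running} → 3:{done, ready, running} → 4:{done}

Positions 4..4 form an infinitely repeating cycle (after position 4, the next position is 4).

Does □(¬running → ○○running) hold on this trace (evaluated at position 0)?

No

¬running → ○○running must hold at every position from 0 onward. It fails at position 4, so □(¬running → ○○running) is false.
Positions where ¬running holds: 1, 4.
Check ○○running at each: 1→ok, 4→fails.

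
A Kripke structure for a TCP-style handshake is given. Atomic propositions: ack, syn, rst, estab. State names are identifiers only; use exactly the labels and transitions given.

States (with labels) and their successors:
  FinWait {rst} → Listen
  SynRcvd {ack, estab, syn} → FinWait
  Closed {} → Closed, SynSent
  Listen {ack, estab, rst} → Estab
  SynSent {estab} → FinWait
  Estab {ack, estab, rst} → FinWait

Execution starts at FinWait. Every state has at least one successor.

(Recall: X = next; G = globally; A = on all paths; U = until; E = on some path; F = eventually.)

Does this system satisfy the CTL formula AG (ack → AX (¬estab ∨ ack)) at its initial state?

Satisfied

States satisfying ack → AX (¬estab ∨ ack): {FinWait, SynRcvd, Closed, Listen, SynSent, Estab}.
States satisfying AG (ack → AX (¬estab ∨ ack)): {FinWait, SynRcvd, Closed, Listen, SynSent, Estab}.
Every state reachable from FinWait satisfies ack → AX (¬estab ∨ ack).
FinWait ∈ Sat(AG (ack → AX (¬estab ∨ ack))).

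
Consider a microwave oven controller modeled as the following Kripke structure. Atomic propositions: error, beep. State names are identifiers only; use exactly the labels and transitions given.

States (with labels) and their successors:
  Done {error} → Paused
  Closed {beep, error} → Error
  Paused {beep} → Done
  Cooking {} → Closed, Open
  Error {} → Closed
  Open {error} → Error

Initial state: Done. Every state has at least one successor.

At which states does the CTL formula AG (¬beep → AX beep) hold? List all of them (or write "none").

States satisfying ¬beep → AX beep: {Done, Closed, Paused, Error}.
States satisfying AG (¬beep → AX beep): {Done, Closed, Paused, Error}.

{Done, Closed, Paused, Error}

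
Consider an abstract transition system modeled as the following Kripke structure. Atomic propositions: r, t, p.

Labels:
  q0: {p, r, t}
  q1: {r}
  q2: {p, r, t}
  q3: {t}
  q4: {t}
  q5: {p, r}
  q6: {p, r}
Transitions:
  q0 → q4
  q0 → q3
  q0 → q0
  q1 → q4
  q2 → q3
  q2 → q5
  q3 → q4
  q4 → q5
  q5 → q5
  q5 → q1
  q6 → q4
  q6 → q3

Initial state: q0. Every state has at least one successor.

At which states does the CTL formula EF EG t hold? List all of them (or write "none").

{q0}

States satisfying EG t: {q0}.
States satisfying EF EG t: {q0}.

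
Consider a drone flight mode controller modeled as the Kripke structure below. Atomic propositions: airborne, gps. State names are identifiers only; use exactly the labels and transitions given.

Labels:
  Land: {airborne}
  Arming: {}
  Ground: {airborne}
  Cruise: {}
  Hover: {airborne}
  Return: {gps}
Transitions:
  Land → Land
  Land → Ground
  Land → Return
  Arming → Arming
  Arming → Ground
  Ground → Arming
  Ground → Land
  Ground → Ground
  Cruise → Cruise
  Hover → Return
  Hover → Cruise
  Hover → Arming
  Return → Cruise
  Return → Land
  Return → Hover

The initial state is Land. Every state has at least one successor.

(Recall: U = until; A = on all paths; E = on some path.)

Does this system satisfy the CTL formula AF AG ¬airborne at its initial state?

States satisfying AG ¬airborne: {Cruise}.
States satisfying AF AG ¬airborne: {Cruise}.
There is a path from Land along which AG ¬airborne never holds.
Land ∉ Sat(AF AG ¬airborne).

Does not hold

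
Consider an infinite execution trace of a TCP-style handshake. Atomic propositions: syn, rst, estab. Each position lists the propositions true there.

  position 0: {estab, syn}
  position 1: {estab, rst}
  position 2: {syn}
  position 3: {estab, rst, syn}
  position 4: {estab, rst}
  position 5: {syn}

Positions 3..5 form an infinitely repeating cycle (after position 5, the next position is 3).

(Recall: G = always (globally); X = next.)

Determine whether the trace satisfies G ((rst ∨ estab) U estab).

(rst ∨ estab) U estab must hold at every position from 0 onward. It fails at position 2, so G ((rst ∨ estab) U estab) is false.

Violated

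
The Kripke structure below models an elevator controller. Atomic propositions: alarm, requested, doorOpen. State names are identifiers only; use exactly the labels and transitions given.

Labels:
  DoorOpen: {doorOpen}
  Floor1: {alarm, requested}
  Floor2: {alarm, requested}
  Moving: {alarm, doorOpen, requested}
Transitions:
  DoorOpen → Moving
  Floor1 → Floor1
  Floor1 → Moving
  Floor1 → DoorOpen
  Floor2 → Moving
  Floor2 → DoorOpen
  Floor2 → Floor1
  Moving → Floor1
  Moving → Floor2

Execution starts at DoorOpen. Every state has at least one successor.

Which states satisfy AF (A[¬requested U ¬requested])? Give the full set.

{DoorOpen}

States satisfying A[¬requested U ¬requested]: {DoorOpen}.
States satisfying AF (A[¬requested U ¬requested]): {DoorOpen}.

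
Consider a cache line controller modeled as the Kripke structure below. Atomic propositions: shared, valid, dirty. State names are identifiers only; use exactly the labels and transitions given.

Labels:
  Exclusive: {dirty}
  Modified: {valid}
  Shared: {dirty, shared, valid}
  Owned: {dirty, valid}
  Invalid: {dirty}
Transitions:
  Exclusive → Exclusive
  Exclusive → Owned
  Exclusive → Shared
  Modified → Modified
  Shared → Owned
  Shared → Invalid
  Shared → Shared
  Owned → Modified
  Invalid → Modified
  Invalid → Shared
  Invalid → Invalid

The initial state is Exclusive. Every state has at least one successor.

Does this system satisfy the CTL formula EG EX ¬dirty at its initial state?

States satisfying EX ¬dirty: {Modified, Owned, Invalid}.
States satisfying EG EX ¬dirty: {Modified, Owned, Invalid}.
No suitable path/successor from Exclusive witnesses the formula.
Exclusive ∉ Sat(EG EX ¬dirty).

No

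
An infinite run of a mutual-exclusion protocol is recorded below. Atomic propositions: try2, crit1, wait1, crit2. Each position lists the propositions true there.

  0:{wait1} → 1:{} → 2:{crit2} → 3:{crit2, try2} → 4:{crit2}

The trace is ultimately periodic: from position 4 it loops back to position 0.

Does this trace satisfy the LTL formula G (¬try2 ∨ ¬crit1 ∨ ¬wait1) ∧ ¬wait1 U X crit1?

¬try2 ∨ ¬crit1 ∨ ¬wait1 holds at every position 0..4, and those are all positions ever visited, so G (¬try2 ∨ ¬crit1 ∨ ¬wait1) holds.
Walking from position 0: at position 0, X crit1 has not yet held and ¬wait1 fails, so ¬wait1 U X crit1 is false.
At position 0: G (¬try2 ∨ ¬crit1 ∨ ¬wait1) is true; ¬wait1 U X crit1 is false; so G (¬try2 ∨ ¬crit1 ∨ ¬wait1) ∧ ¬wait1 U X crit1 is false.

No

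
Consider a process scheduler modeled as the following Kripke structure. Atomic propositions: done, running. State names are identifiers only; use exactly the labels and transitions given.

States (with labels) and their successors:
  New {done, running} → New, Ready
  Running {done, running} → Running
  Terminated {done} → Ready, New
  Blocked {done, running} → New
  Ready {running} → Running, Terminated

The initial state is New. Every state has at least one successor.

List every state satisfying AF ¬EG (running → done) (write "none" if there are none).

States satisfying ¬EG (running → done): {Ready}.
States satisfying AF ¬EG (running → done): {Ready}.

{Ready}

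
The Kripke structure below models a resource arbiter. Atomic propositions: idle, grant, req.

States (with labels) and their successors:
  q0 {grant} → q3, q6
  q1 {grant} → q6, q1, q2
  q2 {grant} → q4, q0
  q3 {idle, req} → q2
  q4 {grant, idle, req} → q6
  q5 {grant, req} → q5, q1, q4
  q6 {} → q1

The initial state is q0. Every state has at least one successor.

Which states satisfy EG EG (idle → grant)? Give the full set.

States satisfying EG (idle → grant): {q0, q1, q2, q4, q5, q6}.
States satisfying EG EG (idle → grant): {q0, q1, q2, q4, q5, q6}.

{q0, q1, q2, q4, q5, q6}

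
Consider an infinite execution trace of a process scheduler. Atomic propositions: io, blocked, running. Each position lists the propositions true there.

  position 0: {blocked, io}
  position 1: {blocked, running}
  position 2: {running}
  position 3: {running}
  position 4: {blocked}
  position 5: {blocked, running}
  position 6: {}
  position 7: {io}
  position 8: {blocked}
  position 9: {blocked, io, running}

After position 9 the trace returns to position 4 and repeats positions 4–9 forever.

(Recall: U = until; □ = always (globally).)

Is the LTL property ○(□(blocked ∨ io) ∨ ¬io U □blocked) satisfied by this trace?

The position after 0 is 1; □(blocked ∨ io) ∨ ¬io U □blocked is false there.

Violated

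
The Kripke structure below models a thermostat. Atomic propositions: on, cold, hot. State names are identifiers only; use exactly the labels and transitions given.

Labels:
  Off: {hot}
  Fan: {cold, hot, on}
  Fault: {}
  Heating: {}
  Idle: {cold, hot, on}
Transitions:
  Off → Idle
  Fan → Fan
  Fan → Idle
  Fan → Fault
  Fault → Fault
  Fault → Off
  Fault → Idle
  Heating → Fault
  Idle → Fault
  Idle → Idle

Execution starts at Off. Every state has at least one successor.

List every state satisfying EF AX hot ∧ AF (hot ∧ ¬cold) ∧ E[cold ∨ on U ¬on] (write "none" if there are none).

{Off}

States satisfying AX hot: {Off}.
States satisfying EF AX hot: {Off, Fan, Fault, Heating, Idle}.
States satisfying hot ∧ ¬cold: {Off}.
States satisfying AF (hot ∧ ¬cold): {Off}.
States satisfying cold ∨ on: {Fan, Idle}.
States satisfying ¬on: {Off, Fault, Heating}.
States satisfying E[cold ∨ on U ¬on]: {Off, Fan, Fault, Heating, Idle}.
States satisfying AF (hot ∧ ¬cold) ∧ E[cold ∨ on U ¬on]: {Off}.
States satisfying EF AX hot ∧ AF (hot ∧ ¬cold) ∧ E[cold ∨ on U ¬on]: {Off}.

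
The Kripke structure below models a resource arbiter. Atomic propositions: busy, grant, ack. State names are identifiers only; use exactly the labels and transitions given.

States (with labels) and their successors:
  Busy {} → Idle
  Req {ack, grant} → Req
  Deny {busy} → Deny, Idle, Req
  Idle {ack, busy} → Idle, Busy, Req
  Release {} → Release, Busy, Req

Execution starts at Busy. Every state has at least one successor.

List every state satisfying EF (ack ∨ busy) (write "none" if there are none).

States satisfying ack ∨ busy: {Req, Deny, Idle}.
States satisfying EF (ack ∨ busy): {Busy, Req, Deny, Idle, Release}.

{Busy, Req, Deny, Idle, Release}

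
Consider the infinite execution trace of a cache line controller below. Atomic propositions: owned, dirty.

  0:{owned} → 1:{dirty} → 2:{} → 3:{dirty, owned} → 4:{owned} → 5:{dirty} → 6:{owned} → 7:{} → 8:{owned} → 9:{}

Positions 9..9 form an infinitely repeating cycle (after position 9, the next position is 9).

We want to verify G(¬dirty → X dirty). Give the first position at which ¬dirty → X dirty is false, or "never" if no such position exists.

Check ¬dirty → X dirty at each position in order: 0 ✓, 1 ✓, 2 ✓, 3 ✓, 4 ✓, 5 ✓.
At position 6 the labels are {owned} and the next position 7 has {}, so ¬dirty → X dirty is false there. This is the first violation.

6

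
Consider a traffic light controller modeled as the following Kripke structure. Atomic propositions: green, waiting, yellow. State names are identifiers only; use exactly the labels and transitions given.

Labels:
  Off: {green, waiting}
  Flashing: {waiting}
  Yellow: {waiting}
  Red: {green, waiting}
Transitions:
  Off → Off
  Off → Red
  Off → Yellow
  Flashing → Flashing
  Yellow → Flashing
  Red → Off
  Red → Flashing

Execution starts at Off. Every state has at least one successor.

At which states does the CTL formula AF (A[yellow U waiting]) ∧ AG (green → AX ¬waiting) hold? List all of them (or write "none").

{Flashing, Yellow}

States satisfying A[yellow U waiting]: {Off, Flashing, Yellow, Red}.
States satisfying AF (A[yellow U waiting]): {Off, Flashing, Yellow, Red}.
States satisfying green → AX ¬waiting: {Flashing, Yellow}.
States satisfying AG (green → AX ¬waiting): {Flashing, Yellow}.
States satisfying AF (A[yellow U waiting]) ∧ AG (green → AX ¬waiting): {Flashing, Yellow}.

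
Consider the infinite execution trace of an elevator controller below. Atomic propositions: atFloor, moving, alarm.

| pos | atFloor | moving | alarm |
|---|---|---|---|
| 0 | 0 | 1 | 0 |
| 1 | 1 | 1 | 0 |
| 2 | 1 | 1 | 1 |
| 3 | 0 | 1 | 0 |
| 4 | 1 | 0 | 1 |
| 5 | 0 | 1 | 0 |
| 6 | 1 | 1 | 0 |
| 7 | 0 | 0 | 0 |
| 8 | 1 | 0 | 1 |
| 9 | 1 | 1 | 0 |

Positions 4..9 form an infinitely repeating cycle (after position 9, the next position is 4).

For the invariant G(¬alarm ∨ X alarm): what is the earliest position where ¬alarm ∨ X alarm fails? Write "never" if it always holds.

Check ¬alarm ∨ X alarm at each position in order: 0 ✓, 1 ✓.
At position 2 the labels are {alarm, atFloor, moving} and the next position 3 has {moving}, so ¬alarm ∨ X alarm is false there. This is the first violation.

2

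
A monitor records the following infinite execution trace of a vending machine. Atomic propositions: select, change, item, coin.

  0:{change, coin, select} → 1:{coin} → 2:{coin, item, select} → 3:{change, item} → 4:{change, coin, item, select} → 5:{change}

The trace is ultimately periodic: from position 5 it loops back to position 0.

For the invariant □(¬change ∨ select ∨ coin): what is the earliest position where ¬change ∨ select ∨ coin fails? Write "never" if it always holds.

Check ¬change ∨ select ∨ coin at each position in order: 0 ✓, 1 ✓, 2 ✓.
At position 3 the labels are {change, item}, so ¬change ∨ select ∨ coin is false there. This is the first violation.

3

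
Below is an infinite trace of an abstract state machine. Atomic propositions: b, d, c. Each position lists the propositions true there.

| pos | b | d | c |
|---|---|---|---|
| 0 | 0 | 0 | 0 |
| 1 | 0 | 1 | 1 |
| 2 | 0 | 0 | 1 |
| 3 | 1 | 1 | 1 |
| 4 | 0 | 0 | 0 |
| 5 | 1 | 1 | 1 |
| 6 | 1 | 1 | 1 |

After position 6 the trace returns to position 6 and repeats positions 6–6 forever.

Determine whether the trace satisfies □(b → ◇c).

Holds

b → ◇c holds at every position 0..6, and those are all positions ever visited, so □(b → ◇c) holds.
Positions where b holds: 3, 5, 6.
Check ◇c at each: 3→ok, 5→ok, 6→ok.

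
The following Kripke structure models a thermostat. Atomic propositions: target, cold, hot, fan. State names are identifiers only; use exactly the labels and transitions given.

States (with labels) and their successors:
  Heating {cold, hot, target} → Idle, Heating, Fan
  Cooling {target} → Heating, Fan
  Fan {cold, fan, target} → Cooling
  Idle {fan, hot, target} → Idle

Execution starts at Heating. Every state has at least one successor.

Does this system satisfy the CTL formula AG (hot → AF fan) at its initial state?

Does not hold

States satisfying hot → AF fan: {Cooling, Fan, Idle}.
States satisfying AG (hot → AF fan): {Idle}.
Heating is reachable from Heating and violates hot → AF fan, so AG fails at Heating.
Heating ∉ Sat(AG (hot → AF fan)).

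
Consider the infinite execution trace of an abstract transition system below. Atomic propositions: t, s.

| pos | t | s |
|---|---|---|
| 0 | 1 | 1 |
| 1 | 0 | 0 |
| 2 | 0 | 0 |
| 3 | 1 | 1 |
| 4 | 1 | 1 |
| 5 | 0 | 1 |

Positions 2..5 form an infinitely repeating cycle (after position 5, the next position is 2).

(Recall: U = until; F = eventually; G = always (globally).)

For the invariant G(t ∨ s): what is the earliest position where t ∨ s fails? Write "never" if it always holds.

Check t ∨ s at each position in order: 0 ✓.
At position 1 the labels are {}, so t ∨ s is false there. This is the first violation.

1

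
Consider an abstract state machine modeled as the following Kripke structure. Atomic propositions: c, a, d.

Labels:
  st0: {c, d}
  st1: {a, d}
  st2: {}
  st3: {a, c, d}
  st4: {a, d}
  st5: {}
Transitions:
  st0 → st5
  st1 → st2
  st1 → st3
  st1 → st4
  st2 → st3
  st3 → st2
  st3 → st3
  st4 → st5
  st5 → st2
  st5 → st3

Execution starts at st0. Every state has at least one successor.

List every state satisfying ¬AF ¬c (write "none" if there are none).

{st3}

States satisfying ¬c: {st1, st2, st4, st5}.
States satisfying AF ¬c: {st0, st1, st2, st4, st5}.
States satisfying ¬AF ¬c: {st3}.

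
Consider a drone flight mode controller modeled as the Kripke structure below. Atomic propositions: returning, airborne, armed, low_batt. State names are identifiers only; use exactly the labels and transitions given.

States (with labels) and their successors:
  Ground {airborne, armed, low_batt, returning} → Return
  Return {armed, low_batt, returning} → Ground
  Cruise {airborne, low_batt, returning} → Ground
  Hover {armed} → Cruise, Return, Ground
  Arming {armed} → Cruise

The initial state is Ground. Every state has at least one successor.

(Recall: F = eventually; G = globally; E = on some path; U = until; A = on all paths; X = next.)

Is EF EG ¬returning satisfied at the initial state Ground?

Violated

States satisfying EG ¬returning: ∅.
States satisfying EF EG ¬returning: ∅.
No suitable path/successor from Ground witnesses the formula.
Ground ∉ Sat(EF EG ¬returning).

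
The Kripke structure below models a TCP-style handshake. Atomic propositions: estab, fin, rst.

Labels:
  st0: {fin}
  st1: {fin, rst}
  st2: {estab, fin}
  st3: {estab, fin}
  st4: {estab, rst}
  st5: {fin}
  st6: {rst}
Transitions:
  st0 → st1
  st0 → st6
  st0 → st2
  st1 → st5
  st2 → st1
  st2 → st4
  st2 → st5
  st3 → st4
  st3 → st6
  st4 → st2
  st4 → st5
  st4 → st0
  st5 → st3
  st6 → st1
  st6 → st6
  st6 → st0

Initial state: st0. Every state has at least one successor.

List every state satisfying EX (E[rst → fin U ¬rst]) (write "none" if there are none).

States satisfying E[rst → fin U ¬rst]: {st0, st1, st2, st3, st5}.
States satisfying EX (E[rst → fin U ¬rst]): {st0, st1, st2, st4, st5, st6}.

{st0, st1, st2, st4, st5, st6}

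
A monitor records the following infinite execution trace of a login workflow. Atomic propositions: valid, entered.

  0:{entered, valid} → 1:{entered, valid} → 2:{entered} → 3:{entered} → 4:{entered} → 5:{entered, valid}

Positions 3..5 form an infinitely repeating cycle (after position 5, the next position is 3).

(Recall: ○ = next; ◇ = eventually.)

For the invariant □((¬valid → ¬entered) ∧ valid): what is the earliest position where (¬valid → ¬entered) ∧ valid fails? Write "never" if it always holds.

2

Check (¬valid → ¬entered) ∧ valid at each position in order: 0 ✓, 1 ✓.
At position 2 the labels are {entered}, so (¬valid → ¬entered) ∧ valid is false there. This is the first violation.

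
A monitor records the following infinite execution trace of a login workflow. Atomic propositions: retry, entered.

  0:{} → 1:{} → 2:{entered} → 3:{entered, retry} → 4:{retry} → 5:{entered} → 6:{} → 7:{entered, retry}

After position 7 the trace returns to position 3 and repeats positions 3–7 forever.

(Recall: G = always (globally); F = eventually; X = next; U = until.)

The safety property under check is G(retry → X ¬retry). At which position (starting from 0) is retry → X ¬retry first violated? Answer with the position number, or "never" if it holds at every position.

Check retry → X ¬retry at each position in order: 0 ✓, 1 ✓, 2 ✓.
At position 3 the labels are {entered, retry} and the next position 4 has {retry}, so retry → X ¬retry is false there. This is the first violation.

3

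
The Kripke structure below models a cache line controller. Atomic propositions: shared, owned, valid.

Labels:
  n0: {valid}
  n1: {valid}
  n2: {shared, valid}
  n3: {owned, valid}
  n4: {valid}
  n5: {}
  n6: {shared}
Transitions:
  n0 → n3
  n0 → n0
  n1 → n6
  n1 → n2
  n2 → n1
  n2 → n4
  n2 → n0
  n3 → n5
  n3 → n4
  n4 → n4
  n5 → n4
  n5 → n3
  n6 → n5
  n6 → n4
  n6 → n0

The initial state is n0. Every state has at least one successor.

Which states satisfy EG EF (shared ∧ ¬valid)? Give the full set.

States satisfying EF (shared ∧ ¬valid): {n1, n2, n6}.
States satisfying EG EF (shared ∧ ¬valid): {n1, n2}.

{n1, n2}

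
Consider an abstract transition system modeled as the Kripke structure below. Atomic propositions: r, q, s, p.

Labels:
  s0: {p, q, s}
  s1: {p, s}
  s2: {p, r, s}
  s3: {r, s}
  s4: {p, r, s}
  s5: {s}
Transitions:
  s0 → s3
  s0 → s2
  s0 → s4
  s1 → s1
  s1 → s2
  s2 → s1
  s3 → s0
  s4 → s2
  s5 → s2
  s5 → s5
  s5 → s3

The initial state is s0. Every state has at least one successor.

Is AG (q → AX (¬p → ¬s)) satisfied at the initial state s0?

Does not hold

States satisfying q → AX (¬p → ¬s): {s1, s2, s3, s4, s5}.
States satisfying AG (q → AX (¬p → ¬s)): {s1, s2, s4}.
s0 is reachable from s0 and violates q → AX (¬p → ¬s), so AG fails at s0.
s0 ∉ Sat(AG (q → AX (¬p → ¬s))).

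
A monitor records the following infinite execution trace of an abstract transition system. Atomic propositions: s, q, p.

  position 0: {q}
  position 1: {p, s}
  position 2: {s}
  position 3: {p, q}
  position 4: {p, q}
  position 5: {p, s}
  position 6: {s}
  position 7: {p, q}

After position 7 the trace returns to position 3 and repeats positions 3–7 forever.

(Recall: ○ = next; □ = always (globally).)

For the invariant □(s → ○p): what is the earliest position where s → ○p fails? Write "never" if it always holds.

Check s → ○p at each position in order: 0 ✓.
At position 1 the labels are {p, s} and the next position 2 has {s}, so s → ○p is false there. This is the first violation.

1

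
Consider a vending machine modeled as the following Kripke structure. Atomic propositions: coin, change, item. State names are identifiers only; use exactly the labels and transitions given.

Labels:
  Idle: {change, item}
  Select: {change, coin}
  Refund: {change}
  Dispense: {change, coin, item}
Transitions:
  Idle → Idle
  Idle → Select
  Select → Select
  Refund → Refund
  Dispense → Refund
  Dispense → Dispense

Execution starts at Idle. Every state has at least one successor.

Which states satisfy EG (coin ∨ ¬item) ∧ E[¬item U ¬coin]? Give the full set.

{Refund}

States satisfying coin ∨ ¬item: {Select, Refund, Dispense}.
States satisfying EG (coin ∨ ¬item): {Select, Refund, Dispense}.
States satisfying ¬item: {Select, Refund}.
States satisfying ¬coin: {Idle, Refund}.
States satisfying E[¬item U ¬coin]: {Idle, Refund}.
States satisfying EG (coin ∨ ¬item) ∧ E[¬item U ¬coin]: {Refund}.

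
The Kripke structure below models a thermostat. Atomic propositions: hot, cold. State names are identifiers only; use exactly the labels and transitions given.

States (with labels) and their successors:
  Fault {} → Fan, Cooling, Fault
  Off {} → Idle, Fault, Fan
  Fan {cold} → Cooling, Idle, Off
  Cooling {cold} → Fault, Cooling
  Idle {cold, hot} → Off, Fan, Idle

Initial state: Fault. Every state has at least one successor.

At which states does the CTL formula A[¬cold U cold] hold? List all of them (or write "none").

{Fan, Cooling, Idle}

States satisfying ¬cold: {Fault, Off}.
States satisfying cold: {Fan, Cooling, Idle}.
States satisfying A[¬cold U cold]: {Fan, Cooling, Idle}.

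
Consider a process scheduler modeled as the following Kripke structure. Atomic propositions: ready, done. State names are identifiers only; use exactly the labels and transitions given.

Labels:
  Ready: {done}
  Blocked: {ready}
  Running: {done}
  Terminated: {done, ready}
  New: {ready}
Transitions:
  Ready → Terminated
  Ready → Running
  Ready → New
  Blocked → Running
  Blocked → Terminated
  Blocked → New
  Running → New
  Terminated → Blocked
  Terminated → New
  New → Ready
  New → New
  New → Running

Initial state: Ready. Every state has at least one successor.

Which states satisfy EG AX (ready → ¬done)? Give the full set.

States satisfying AX (ready → ¬done): {Running, Terminated, New}.
States satisfying EG AX (ready → ¬done): {Running, Terminated, New}.

{Running, Terminated, New}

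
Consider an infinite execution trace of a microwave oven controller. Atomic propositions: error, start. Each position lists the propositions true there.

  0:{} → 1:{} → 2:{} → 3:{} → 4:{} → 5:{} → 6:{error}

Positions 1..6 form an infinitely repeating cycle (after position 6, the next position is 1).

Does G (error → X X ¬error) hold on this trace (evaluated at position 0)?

Holds

error → X X ¬error holds at every position 0..6, and those are all positions ever visited, so G (error → X X ¬error) holds.
Positions where error holds: 6.
Check X X ¬error at each: 6→ok.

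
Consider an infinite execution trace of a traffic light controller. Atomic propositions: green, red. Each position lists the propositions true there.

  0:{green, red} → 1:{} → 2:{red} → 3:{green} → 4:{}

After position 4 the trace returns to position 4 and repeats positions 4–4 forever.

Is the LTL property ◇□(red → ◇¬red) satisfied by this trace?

□(red → ◇¬red) holds at position 0, which is reachable from 0, so ◇□(red → ◇¬red) holds.

Yes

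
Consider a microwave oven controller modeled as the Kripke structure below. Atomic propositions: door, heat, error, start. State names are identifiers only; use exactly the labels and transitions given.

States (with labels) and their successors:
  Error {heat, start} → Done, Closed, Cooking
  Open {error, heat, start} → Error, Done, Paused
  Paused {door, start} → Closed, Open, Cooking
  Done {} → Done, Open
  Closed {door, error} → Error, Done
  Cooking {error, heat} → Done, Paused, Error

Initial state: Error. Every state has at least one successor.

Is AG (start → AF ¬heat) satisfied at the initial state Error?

States satisfying start → AF ¬heat: {Paused, Done, Closed, Cooking}.
States satisfying AG (start → AF ¬heat): ∅.
Error is reachable from Error and violates start → AF ¬heat, so AG fails at Error.
Error ∉ Sat(AG (start → AF ¬heat)).

Violated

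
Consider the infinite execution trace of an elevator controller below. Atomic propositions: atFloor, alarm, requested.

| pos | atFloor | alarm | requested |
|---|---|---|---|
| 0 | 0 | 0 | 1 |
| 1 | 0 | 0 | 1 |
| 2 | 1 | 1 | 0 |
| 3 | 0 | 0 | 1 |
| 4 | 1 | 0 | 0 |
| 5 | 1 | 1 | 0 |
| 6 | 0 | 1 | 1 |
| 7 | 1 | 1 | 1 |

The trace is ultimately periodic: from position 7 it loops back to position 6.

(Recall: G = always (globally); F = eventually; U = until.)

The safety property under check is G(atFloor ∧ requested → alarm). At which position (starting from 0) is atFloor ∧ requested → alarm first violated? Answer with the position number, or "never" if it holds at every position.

atFloor ∧ requested → alarm holds at every position 0..7, and those are all the positions the trace ever visits, so the invariant G(atFloor ∧ requested → alarm) is never violated.

never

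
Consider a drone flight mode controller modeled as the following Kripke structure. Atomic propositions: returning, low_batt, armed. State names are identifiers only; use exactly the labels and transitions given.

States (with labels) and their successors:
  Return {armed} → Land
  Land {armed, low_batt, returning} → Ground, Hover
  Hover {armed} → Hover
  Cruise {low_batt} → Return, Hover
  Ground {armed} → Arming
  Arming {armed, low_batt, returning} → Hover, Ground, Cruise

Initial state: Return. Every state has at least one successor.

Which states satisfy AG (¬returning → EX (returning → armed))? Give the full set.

{Return, Land, Hover, Cruise, Ground, Arming}

States satisfying ¬returning → EX (returning → armed): {Return, Land, Hover, Cruise, Ground, Arming}.
States satisfying AG (¬returning → EX (returning → armed)): {Return, Land, Hover, Cruise, Ground, Arming}.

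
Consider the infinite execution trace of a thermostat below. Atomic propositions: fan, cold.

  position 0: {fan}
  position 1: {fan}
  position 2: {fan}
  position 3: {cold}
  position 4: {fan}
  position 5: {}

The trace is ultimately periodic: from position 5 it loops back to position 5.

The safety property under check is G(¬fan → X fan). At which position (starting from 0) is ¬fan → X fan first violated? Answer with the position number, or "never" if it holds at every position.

5

Check ¬fan → X fan at each position in order: 0 ✓, 1 ✓, 2 ✓, 3 ✓, 4 ✓.
At position 5 the labels are {} and the next position 5 has {}, so ¬fan → X fan is false there. This is the first violation.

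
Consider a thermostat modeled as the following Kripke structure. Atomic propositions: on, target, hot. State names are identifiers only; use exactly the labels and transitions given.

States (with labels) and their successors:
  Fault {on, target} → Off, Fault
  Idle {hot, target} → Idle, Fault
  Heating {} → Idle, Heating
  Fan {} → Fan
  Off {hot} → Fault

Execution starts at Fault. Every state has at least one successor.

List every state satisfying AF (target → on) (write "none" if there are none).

{Fault, Heating, Fan, Off}

States satisfying target → on: {Fault, Heating, Fan, Off}.
States satisfying AF (target → on): {Fault, Heating, Fan, Off}.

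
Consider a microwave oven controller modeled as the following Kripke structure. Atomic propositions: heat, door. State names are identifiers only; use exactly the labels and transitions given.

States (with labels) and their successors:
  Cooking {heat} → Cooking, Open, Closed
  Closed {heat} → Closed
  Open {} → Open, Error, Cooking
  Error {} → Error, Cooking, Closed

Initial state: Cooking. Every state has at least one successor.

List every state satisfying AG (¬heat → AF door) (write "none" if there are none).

{Closed}

States satisfying ¬heat → AF door: {Cooking, Closed}.
States satisfying AG (¬heat → AF door): {Closed}.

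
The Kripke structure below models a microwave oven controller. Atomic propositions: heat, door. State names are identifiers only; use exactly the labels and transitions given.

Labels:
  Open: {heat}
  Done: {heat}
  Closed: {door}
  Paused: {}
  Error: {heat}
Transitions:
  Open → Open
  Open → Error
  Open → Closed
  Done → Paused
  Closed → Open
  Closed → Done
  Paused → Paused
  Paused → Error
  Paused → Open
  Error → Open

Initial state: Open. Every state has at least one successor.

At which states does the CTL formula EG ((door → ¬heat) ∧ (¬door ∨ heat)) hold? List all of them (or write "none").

States satisfying (door → ¬heat) ∧ (¬door ∨ heat): {Open, Done, Paused, Error}.
States satisfying EG ((door → ¬heat) ∧ (¬door ∨ heat)): {Open, Done, Paused, Error}.

{Open, Done, Paused, Error}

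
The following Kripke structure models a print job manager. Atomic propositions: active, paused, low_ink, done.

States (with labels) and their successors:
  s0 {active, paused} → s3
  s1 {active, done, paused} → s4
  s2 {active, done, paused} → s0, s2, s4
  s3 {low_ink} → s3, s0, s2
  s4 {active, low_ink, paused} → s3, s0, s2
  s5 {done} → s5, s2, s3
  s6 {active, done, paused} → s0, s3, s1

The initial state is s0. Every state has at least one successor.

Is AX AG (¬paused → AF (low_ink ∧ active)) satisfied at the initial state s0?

States satisfying AG (¬paused → AF (low_ink ∧ active)): ∅.
States satisfying AX AG (¬paused → AF (low_ink ∧ active)): ∅.
s0 ∉ Sat(AX AG (¬paused → AF (low_ink ∧ active))).

Violated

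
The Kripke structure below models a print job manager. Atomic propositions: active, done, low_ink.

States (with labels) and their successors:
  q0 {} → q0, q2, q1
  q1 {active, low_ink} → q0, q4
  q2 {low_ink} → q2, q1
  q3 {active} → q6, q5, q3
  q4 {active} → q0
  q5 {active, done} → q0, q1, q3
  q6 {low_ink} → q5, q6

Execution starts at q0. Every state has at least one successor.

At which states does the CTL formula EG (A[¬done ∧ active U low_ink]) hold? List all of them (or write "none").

States satisfying A[¬done ∧ active U low_ink]: {q1, q2, q6}.
States satisfying EG (A[¬done ∧ active U low_ink]): {q2, q6}.

{q2, q6}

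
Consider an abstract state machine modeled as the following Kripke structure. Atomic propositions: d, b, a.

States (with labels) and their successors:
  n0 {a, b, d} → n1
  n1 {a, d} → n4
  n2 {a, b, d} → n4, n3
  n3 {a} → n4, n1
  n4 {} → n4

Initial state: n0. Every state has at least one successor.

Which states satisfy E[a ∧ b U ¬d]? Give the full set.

States satisfying a ∧ b: {n0, n2}.
States satisfying ¬d: {n3, n4}.
States satisfying E[a ∧ b U ¬d]: {n2, n3, n4}.

{n2, n3, n4}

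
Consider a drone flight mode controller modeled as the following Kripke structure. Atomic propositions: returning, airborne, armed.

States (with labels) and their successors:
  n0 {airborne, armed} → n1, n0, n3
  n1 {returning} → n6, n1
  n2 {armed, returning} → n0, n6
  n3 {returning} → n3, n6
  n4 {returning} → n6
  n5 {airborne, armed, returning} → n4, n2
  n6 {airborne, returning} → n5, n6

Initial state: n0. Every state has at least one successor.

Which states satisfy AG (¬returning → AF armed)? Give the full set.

States satisfying ¬returning → AF armed: {n0, n1, n2, n3, n4, n5, n6}.
States satisfying AG (¬returning → AF armed): {n0, n1, n2, n3, n4, n5, n6}.

{n0, n1, n2, n3, n4, n5, n6}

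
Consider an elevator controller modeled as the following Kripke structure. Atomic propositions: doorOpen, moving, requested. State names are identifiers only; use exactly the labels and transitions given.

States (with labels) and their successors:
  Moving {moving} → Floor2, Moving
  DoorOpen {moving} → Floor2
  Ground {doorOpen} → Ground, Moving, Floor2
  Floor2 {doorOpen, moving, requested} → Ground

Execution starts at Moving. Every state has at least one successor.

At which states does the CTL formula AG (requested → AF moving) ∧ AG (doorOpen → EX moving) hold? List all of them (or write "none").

none

States satisfying requested → AF moving: {Moving, DoorOpen, Ground, Floor2}.
States satisfying AG (requested → AF moving): {Moving, DoorOpen, Ground, Floor2}.
States satisfying doorOpen → EX moving: {Moving, DoorOpen, Ground}.
States satisfying AG (doorOpen → EX moving): ∅.
States satisfying AG (requested → AF moving) ∧ AG (doorOpen → EX moving): ∅.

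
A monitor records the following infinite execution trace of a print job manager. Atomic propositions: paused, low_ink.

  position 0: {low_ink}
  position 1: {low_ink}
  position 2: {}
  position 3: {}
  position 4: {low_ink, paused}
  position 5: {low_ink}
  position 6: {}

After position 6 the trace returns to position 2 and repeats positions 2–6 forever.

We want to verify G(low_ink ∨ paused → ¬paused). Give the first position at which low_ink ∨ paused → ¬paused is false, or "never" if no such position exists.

4

Check low_ink ∨ paused → ¬paused at each position in order: 0 ✓, 1 ✓, 2 ✓, 3 ✓.
At position 4 the labels are {low_ink, paused}, so low_ink ∨ paused → ¬paused is false there. This is the first violation.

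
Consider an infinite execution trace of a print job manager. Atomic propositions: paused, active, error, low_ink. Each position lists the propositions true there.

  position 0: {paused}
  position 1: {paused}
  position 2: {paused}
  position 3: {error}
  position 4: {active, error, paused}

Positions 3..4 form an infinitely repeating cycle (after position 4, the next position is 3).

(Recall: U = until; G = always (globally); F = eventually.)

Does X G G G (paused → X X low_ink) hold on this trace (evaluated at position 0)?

Does not hold

The position after 0 is 1; G G G (paused → X X low_ink) is false there.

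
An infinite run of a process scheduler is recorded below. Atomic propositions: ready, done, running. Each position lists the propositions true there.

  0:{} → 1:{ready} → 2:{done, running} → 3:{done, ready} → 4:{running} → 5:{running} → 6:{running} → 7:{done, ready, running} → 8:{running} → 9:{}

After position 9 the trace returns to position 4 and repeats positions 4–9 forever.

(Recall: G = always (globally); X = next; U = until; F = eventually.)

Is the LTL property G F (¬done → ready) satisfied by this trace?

Satisfied

F (¬done → ready) holds at every position 0..9, and those are all positions ever visited, so G F (¬done → ready) holds.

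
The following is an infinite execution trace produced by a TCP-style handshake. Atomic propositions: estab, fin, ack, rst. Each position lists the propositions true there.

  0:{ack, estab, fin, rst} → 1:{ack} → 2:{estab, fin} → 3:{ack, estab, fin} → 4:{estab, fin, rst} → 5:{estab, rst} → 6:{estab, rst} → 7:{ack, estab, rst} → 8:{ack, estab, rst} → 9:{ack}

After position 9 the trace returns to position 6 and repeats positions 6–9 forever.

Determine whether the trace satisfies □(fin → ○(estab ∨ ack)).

Yes

fin → ○(estab ∨ ack) holds at every position 0..9, and those are all positions ever visited, so □(fin → ○(estab ∨ ack)) holds.
Positions where fin holds: 0, 2, 3, 4.
Check ○(estab ∨ ack) at each: 0→ok, 2→ok, 3→ok, 4→ok.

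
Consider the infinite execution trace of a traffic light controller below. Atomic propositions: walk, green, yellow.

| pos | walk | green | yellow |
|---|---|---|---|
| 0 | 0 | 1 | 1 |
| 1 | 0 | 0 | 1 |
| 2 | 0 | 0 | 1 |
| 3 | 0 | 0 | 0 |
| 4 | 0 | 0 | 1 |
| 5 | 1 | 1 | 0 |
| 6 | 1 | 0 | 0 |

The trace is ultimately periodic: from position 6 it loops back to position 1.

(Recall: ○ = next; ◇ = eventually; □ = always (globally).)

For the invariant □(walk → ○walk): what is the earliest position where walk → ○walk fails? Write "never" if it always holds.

6

Check walk → ○walk at each position in order: 0 ✓, 1 ✓, 2 ✓, 3 ✓, 4 ✓, 5 ✓.
At position 6 the labels are {walk} and the next position 1 has {yellow}, so walk → ○walk is false there. This is the first violation.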